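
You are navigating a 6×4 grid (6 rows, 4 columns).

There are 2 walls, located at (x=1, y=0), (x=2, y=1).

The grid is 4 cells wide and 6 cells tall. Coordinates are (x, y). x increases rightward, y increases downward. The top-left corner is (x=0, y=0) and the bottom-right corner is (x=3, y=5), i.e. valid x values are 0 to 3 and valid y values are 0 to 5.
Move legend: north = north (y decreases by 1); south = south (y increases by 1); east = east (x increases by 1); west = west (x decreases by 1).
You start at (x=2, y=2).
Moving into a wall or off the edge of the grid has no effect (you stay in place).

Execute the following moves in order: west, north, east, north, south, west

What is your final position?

Start: (x=2, y=2)
  west (west): (x=2, y=2) -> (x=1, y=2)
  north (north): (x=1, y=2) -> (x=1, y=1)
  east (east): blocked, stay at (x=1, y=1)
  north (north): blocked, stay at (x=1, y=1)
  south (south): (x=1, y=1) -> (x=1, y=2)
  west (west): (x=1, y=2) -> (x=0, y=2)
Final: (x=0, y=2)

Answer: Final position: (x=0, y=2)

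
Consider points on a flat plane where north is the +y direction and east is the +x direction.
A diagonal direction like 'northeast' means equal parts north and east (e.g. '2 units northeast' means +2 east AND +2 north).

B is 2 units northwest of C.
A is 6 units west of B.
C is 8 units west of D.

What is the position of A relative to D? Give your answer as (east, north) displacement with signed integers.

Answer: A is at (east=-16, north=2) relative to D.

Derivation:
Place D at the origin (east=0, north=0).
  C is 8 units west of D: delta (east=-8, north=+0); C at (east=-8, north=0).
  B is 2 units northwest of C: delta (east=-2, north=+2); B at (east=-10, north=2).
  A is 6 units west of B: delta (east=-6, north=+0); A at (east=-16, north=2).
Therefore A relative to D: (east=-16, north=2).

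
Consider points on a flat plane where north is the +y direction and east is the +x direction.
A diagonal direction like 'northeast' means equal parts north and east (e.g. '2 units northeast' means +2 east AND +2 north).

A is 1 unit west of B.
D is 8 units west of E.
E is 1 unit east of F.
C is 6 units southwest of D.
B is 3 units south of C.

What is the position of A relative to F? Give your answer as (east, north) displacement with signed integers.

Answer: A is at (east=-14, north=-9) relative to F.

Derivation:
Place F at the origin (east=0, north=0).
  E is 1 unit east of F: delta (east=+1, north=+0); E at (east=1, north=0).
  D is 8 units west of E: delta (east=-8, north=+0); D at (east=-7, north=0).
  C is 6 units southwest of D: delta (east=-6, north=-6); C at (east=-13, north=-6).
  B is 3 units south of C: delta (east=+0, north=-3); B at (east=-13, north=-9).
  A is 1 unit west of B: delta (east=-1, north=+0); A at (east=-14, north=-9).
Therefore A relative to F: (east=-14, north=-9).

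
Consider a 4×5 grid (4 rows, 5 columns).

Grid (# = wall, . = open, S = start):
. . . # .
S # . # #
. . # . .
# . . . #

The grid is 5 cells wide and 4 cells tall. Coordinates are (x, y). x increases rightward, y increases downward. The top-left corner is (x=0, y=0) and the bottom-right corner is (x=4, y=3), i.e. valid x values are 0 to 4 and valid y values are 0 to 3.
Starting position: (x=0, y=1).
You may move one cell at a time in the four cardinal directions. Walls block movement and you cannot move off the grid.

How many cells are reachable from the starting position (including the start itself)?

BFS flood-fill from (x=0, y=1):
  Distance 0: (x=0, y=1)
  Distance 1: (x=0, y=0), (x=0, y=2)
  Distance 2: (x=1, y=0), (x=1, y=2)
  Distance 3: (x=2, y=0), (x=1, y=3)
  Distance 4: (x=2, y=1), (x=2, y=3)
  Distance 5: (x=3, y=3)
  Distance 6: (x=3, y=2)
  Distance 7: (x=4, y=2)
Total reachable: 12 (grid has 13 open cells total)

Answer: Reachable cells: 12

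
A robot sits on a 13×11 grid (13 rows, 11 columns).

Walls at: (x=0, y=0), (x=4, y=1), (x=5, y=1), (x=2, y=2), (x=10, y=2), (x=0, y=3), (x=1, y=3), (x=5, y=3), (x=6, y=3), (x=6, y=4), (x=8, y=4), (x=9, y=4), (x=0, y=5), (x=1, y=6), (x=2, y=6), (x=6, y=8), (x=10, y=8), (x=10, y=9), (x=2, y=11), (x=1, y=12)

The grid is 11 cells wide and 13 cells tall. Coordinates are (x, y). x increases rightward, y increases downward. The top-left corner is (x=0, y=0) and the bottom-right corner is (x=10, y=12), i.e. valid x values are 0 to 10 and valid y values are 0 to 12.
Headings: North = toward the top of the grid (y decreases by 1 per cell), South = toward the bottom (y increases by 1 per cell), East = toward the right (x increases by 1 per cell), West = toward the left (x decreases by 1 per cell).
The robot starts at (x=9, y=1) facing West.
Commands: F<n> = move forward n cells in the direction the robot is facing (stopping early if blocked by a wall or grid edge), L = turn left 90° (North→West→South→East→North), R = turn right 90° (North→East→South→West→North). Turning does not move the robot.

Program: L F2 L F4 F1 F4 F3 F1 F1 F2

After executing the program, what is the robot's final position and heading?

Answer: Final position: (x=10, y=3), facing East

Derivation:
Start: (x=9, y=1), facing West
  L: turn left, now facing South
  F2: move forward 2, now at (x=9, y=3)
  L: turn left, now facing East
  F4: move forward 1/4 (blocked), now at (x=10, y=3)
  F1: move forward 0/1 (blocked), now at (x=10, y=3)
  F4: move forward 0/4 (blocked), now at (x=10, y=3)
  F3: move forward 0/3 (blocked), now at (x=10, y=3)
  F1: move forward 0/1 (blocked), now at (x=10, y=3)
  F1: move forward 0/1 (blocked), now at (x=10, y=3)
  F2: move forward 0/2 (blocked), now at (x=10, y=3)
Final: (x=10, y=3), facing East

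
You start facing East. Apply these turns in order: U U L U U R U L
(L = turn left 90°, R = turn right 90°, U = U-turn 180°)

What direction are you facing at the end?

Start: East
  U (U-turn (180°)) -> West
  U (U-turn (180°)) -> East
  L (left (90° counter-clockwise)) -> North
  U (U-turn (180°)) -> South
  U (U-turn (180°)) -> North
  R (right (90° clockwise)) -> East
  U (U-turn (180°)) -> West
  L (left (90° counter-clockwise)) -> South
Final: South

Answer: Final heading: South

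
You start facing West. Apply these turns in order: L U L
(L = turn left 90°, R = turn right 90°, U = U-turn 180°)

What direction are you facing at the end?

Answer: Final heading: West

Derivation:
Start: West
  L (left (90° counter-clockwise)) -> South
  U (U-turn (180°)) -> North
  L (left (90° counter-clockwise)) -> West
Final: West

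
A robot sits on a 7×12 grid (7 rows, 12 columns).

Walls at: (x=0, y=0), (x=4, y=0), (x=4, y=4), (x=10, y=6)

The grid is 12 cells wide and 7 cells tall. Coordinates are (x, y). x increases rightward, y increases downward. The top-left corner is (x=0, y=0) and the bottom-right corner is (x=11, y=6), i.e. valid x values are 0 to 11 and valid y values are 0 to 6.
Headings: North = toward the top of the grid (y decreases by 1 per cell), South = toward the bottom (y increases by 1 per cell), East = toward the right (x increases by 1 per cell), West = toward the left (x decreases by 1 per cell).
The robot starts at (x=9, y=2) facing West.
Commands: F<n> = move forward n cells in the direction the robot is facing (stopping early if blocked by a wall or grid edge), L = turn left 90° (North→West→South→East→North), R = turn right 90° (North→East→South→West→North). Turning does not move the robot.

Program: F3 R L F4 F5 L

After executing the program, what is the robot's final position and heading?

Answer: Final position: (x=0, y=2), facing South

Derivation:
Start: (x=9, y=2), facing West
  F3: move forward 3, now at (x=6, y=2)
  R: turn right, now facing North
  L: turn left, now facing West
  F4: move forward 4, now at (x=2, y=2)
  F5: move forward 2/5 (blocked), now at (x=0, y=2)
  L: turn left, now facing South
Final: (x=0, y=2), facing South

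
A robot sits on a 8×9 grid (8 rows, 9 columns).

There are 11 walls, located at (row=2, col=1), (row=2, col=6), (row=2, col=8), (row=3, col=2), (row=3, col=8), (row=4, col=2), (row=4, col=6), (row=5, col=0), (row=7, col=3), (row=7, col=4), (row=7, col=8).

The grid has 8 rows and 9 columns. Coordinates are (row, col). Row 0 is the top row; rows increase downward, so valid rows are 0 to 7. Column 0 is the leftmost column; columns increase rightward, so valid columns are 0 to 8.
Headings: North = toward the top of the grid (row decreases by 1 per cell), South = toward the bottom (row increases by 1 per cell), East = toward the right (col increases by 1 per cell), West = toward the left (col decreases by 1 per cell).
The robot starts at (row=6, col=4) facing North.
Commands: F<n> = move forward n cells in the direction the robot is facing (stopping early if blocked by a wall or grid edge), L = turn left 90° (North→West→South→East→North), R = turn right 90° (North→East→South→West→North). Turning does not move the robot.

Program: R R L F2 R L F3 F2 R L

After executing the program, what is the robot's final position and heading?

Start: (row=6, col=4), facing North
  R: turn right, now facing East
  R: turn right, now facing South
  L: turn left, now facing East
  F2: move forward 2, now at (row=6, col=6)
  R: turn right, now facing South
  L: turn left, now facing East
  F3: move forward 2/3 (blocked), now at (row=6, col=8)
  F2: move forward 0/2 (blocked), now at (row=6, col=8)
  R: turn right, now facing South
  L: turn left, now facing East
Final: (row=6, col=8), facing East

Answer: Final position: (row=6, col=8), facing East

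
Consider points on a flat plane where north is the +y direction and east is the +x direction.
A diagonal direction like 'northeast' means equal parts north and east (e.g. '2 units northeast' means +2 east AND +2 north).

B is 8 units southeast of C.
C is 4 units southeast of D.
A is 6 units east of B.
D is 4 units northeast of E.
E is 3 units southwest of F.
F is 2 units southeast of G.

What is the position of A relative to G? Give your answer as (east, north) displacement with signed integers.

Place G at the origin (east=0, north=0).
  F is 2 units southeast of G: delta (east=+2, north=-2); F at (east=2, north=-2).
  E is 3 units southwest of F: delta (east=-3, north=-3); E at (east=-1, north=-5).
  D is 4 units northeast of E: delta (east=+4, north=+4); D at (east=3, north=-1).
  C is 4 units southeast of D: delta (east=+4, north=-4); C at (east=7, north=-5).
  B is 8 units southeast of C: delta (east=+8, north=-8); B at (east=15, north=-13).
  A is 6 units east of B: delta (east=+6, north=+0); A at (east=21, north=-13).
Therefore A relative to G: (east=21, north=-13).

Answer: A is at (east=21, north=-13) relative to G.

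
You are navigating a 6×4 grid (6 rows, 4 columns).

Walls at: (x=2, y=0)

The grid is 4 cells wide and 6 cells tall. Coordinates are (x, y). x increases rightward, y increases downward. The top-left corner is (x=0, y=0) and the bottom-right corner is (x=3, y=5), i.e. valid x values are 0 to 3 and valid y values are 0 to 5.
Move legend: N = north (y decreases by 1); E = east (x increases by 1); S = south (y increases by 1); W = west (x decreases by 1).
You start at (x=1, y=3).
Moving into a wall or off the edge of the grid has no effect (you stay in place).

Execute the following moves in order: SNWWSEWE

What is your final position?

Answer: Final position: (x=1, y=4)

Derivation:
Start: (x=1, y=3)
  S (south): (x=1, y=3) -> (x=1, y=4)
  N (north): (x=1, y=4) -> (x=1, y=3)
  W (west): (x=1, y=3) -> (x=0, y=3)
  W (west): blocked, stay at (x=0, y=3)
  S (south): (x=0, y=3) -> (x=0, y=4)
  E (east): (x=0, y=4) -> (x=1, y=4)
  W (west): (x=1, y=4) -> (x=0, y=4)
  E (east): (x=0, y=4) -> (x=1, y=4)
Final: (x=1, y=4)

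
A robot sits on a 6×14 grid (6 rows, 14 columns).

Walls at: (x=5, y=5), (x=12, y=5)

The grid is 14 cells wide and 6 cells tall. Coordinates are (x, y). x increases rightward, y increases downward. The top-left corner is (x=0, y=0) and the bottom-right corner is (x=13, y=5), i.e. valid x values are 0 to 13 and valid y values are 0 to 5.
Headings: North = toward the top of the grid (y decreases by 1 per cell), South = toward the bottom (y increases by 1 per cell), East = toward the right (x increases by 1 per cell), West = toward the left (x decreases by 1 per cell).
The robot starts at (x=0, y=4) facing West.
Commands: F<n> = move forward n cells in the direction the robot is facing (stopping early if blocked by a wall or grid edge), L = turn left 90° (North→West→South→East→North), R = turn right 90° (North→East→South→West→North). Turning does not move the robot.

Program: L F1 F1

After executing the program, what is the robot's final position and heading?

Start: (x=0, y=4), facing West
  L: turn left, now facing South
  F1: move forward 1, now at (x=0, y=5)
  F1: move forward 0/1 (blocked), now at (x=0, y=5)
Final: (x=0, y=5), facing South

Answer: Final position: (x=0, y=5), facing South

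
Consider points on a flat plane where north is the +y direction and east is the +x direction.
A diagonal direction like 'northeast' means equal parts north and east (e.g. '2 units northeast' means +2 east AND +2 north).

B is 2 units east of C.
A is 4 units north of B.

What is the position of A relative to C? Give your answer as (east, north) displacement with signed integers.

Answer: A is at (east=2, north=4) relative to C.

Derivation:
Place C at the origin (east=0, north=0).
  B is 2 units east of C: delta (east=+2, north=+0); B at (east=2, north=0).
  A is 4 units north of B: delta (east=+0, north=+4); A at (east=2, north=4).
Therefore A relative to C: (east=2, north=4).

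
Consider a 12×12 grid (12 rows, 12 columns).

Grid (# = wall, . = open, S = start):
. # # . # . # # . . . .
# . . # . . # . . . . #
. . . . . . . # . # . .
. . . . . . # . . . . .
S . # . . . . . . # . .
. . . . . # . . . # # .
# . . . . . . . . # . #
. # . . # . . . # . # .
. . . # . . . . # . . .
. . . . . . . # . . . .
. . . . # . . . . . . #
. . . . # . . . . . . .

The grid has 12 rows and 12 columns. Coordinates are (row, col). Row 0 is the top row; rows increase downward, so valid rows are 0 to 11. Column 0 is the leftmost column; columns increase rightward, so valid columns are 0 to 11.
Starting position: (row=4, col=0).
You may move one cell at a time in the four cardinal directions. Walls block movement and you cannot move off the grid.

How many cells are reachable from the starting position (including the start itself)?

Answer: Reachable cells: 111

Derivation:
BFS flood-fill from (row=4, col=0):
  Distance 0: (row=4, col=0)
  Distance 1: (row=3, col=0), (row=4, col=1), (row=5, col=0)
  Distance 2: (row=2, col=0), (row=3, col=1), (row=5, col=1)
  Distance 3: (row=2, col=1), (row=3, col=2), (row=5, col=2), (row=6, col=1)
  Distance 4: (row=1, col=1), (row=2, col=2), (row=3, col=3), (row=5, col=3), (row=6, col=2)
  Distance 5: (row=1, col=2), (row=2, col=3), (row=3, col=4), (row=4, col=3), (row=5, col=4), (row=6, col=3), (row=7, col=2)
  Distance 6: (row=2, col=4), (row=3, col=5), (row=4, col=4), (row=6, col=4), (row=7, col=3), (row=8, col=2)
  Distance 7: (row=1, col=4), (row=2, col=5), (row=4, col=5), (row=6, col=5), (row=8, col=1), (row=9, col=2)
  Distance 8: (row=1, col=5), (row=2, col=6), (row=4, col=6), (row=6, col=6), (row=7, col=5), (row=8, col=0), (row=9, col=1), (row=9, col=3), (row=10, col=2)
  Distance 9: (row=0, col=5), (row=4, col=7), (row=5, col=6), (row=6, col=7), (row=7, col=0), (row=7, col=6), (row=8, col=5), (row=9, col=0), (row=9, col=4), (row=10, col=1), (row=10, col=3), (row=11, col=2)
  Distance 10: (row=3, col=7), (row=4, col=8), (row=5, col=7), (row=6, col=8), (row=7, col=7), (row=8, col=4), (row=8, col=6), (row=9, col=5), (row=10, col=0), (row=11, col=1), (row=11, col=3)
  Distance 11: (row=3, col=8), (row=5, col=8), (row=8, col=7), (row=9, col=6), (row=10, col=5), (row=11, col=0)
  Distance 12: (row=2, col=8), (row=3, col=9), (row=10, col=6), (row=11, col=5)
  Distance 13: (row=1, col=8), (row=3, col=10), (row=10, col=7), (row=11, col=6)
  Distance 14: (row=0, col=8), (row=1, col=7), (row=1, col=9), (row=2, col=10), (row=3, col=11), (row=4, col=10), (row=10, col=8), (row=11, col=7)
  Distance 15: (row=0, col=9), (row=1, col=10), (row=2, col=11), (row=4, col=11), (row=9, col=8), (row=10, col=9), (row=11, col=8)
  Distance 16: (row=0, col=10), (row=5, col=11), (row=9, col=9), (row=10, col=10), (row=11, col=9)
  Distance 17: (row=0, col=11), (row=8, col=9), (row=9, col=10), (row=11, col=10)
  Distance 18: (row=7, col=9), (row=8, col=10), (row=9, col=11), (row=11, col=11)
  Distance 19: (row=8, col=11)
  Distance 20: (row=7, col=11)
Total reachable: 111 (grid has 114 open cells total)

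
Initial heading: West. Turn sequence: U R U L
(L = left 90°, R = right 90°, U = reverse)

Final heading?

Start: West
  U (U-turn (180°)) -> East
  R (right (90° clockwise)) -> South
  U (U-turn (180°)) -> North
  L (left (90° counter-clockwise)) -> West
Final: West

Answer: Final heading: West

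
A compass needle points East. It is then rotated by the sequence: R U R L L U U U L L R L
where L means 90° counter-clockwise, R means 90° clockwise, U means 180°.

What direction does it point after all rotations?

Answer: Final heading: West

Derivation:
Start: East
  R (right (90° clockwise)) -> South
  U (U-turn (180°)) -> North
  R (right (90° clockwise)) -> East
  L (left (90° counter-clockwise)) -> North
  L (left (90° counter-clockwise)) -> West
  U (U-turn (180°)) -> East
  U (U-turn (180°)) -> West
  U (U-turn (180°)) -> East
  L (left (90° counter-clockwise)) -> North
  L (left (90° counter-clockwise)) -> West
  R (right (90° clockwise)) -> North
  L (left (90° counter-clockwise)) -> West
Final: West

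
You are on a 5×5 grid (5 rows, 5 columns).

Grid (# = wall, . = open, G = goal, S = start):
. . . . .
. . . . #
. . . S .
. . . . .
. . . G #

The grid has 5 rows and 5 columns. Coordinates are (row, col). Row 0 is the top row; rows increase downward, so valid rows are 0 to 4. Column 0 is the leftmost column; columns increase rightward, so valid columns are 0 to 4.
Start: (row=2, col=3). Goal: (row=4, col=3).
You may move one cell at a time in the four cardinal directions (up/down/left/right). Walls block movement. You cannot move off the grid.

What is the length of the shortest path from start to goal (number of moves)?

BFS from (row=2, col=3) until reaching (row=4, col=3):
  Distance 0: (row=2, col=3)
  Distance 1: (row=1, col=3), (row=2, col=2), (row=2, col=4), (row=3, col=3)
  Distance 2: (row=0, col=3), (row=1, col=2), (row=2, col=1), (row=3, col=2), (row=3, col=4), (row=4, col=3)  <- goal reached here
One shortest path (2 moves): (row=2, col=3) -> (row=3, col=3) -> (row=4, col=3)

Answer: Shortest path length: 2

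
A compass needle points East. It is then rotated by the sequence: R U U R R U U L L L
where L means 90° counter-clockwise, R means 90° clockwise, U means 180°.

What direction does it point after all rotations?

Start: East
  R (right (90° clockwise)) -> South
  U (U-turn (180°)) -> North
  U (U-turn (180°)) -> South
  R (right (90° clockwise)) -> West
  R (right (90° clockwise)) -> North
  U (U-turn (180°)) -> South
  U (U-turn (180°)) -> North
  L (left (90° counter-clockwise)) -> West
  L (left (90° counter-clockwise)) -> South
  L (left (90° counter-clockwise)) -> East
Final: East

Answer: Final heading: East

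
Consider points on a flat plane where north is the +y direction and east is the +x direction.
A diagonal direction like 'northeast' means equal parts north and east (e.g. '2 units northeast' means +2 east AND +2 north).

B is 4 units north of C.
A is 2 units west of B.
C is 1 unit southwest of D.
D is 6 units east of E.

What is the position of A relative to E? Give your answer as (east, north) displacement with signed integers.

Place E at the origin (east=0, north=0).
  D is 6 units east of E: delta (east=+6, north=+0); D at (east=6, north=0).
  C is 1 unit southwest of D: delta (east=-1, north=-1); C at (east=5, north=-1).
  B is 4 units north of C: delta (east=+0, north=+4); B at (east=5, north=3).
  A is 2 units west of B: delta (east=-2, north=+0); A at (east=3, north=3).
Therefore A relative to E: (east=3, north=3).

Answer: A is at (east=3, north=3) relative to E.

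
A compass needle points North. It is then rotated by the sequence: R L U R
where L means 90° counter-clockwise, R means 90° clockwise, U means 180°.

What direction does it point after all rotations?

Start: North
  R (right (90° clockwise)) -> East
  L (left (90° counter-clockwise)) -> North
  U (U-turn (180°)) -> South
  R (right (90° clockwise)) -> West
Final: West

Answer: Final heading: West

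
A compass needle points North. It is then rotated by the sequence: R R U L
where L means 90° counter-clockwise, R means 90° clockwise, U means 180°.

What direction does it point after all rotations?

Start: North
  R (right (90° clockwise)) -> East
  R (right (90° clockwise)) -> South
  U (U-turn (180°)) -> North
  L (left (90° counter-clockwise)) -> West
Final: West

Answer: Final heading: West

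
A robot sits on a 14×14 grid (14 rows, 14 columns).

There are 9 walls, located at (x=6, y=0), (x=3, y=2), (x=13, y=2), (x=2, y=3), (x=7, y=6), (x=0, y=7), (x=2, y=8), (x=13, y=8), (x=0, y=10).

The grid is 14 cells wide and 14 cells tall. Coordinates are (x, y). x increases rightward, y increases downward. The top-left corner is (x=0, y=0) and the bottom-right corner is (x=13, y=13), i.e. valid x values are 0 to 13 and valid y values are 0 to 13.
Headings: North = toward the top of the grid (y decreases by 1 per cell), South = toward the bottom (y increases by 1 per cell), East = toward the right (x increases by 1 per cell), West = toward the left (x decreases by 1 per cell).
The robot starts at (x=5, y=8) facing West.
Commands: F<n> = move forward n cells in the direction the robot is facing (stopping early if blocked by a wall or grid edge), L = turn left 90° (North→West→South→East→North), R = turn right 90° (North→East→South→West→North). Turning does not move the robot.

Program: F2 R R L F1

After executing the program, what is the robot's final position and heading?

Start: (x=5, y=8), facing West
  F2: move forward 2, now at (x=3, y=8)
  R: turn right, now facing North
  R: turn right, now facing East
  L: turn left, now facing North
  F1: move forward 1, now at (x=3, y=7)
Final: (x=3, y=7), facing North

Answer: Final position: (x=3, y=7), facing North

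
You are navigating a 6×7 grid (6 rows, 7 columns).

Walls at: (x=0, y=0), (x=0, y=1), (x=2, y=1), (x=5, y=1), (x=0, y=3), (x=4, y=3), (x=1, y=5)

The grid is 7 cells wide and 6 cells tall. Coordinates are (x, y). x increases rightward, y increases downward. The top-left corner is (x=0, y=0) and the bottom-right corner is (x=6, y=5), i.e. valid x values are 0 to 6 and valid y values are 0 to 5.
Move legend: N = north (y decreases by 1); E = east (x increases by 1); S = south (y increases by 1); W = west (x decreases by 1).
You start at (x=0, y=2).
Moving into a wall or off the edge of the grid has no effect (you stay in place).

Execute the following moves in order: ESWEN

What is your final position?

Start: (x=0, y=2)
  E (east): (x=0, y=2) -> (x=1, y=2)
  S (south): (x=1, y=2) -> (x=1, y=3)
  W (west): blocked, stay at (x=1, y=3)
  E (east): (x=1, y=3) -> (x=2, y=3)
  N (north): (x=2, y=3) -> (x=2, y=2)
Final: (x=2, y=2)

Answer: Final position: (x=2, y=2)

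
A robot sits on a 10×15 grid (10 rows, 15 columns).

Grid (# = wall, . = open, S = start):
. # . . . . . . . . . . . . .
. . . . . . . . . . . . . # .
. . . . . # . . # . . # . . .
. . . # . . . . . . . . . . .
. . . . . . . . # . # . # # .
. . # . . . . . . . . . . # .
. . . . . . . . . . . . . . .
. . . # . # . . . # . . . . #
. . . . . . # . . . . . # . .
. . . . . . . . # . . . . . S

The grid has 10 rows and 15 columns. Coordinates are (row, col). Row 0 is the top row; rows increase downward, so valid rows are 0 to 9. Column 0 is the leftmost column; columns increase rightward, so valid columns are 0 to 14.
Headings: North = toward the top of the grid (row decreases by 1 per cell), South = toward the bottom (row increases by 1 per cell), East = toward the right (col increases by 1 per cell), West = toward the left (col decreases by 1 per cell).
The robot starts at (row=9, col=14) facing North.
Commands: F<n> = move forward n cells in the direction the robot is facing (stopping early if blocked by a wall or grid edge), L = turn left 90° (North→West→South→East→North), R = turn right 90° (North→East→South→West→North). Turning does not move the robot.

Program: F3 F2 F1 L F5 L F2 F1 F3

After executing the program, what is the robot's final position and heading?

Answer: Final position: (row=9, col=13), facing South

Derivation:
Start: (row=9, col=14), facing North
  F3: move forward 1/3 (blocked), now at (row=8, col=14)
  F2: move forward 0/2 (blocked), now at (row=8, col=14)
  F1: move forward 0/1 (blocked), now at (row=8, col=14)
  L: turn left, now facing West
  F5: move forward 1/5 (blocked), now at (row=8, col=13)
  L: turn left, now facing South
  F2: move forward 1/2 (blocked), now at (row=9, col=13)
  F1: move forward 0/1 (blocked), now at (row=9, col=13)
  F3: move forward 0/3 (blocked), now at (row=9, col=13)
Final: (row=9, col=13), facing South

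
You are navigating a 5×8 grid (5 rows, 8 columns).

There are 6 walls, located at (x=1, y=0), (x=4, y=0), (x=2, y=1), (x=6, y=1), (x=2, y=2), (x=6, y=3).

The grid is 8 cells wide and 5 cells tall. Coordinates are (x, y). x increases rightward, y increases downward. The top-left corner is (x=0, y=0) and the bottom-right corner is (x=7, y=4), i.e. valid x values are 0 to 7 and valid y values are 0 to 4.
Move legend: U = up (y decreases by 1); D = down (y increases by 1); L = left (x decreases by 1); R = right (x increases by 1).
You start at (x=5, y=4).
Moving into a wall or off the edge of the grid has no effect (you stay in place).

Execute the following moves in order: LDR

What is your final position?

Answer: Final position: (x=5, y=4)

Derivation:
Start: (x=5, y=4)
  L (left): (x=5, y=4) -> (x=4, y=4)
  D (down): blocked, stay at (x=4, y=4)
  R (right): (x=4, y=4) -> (x=5, y=4)
Final: (x=5, y=4)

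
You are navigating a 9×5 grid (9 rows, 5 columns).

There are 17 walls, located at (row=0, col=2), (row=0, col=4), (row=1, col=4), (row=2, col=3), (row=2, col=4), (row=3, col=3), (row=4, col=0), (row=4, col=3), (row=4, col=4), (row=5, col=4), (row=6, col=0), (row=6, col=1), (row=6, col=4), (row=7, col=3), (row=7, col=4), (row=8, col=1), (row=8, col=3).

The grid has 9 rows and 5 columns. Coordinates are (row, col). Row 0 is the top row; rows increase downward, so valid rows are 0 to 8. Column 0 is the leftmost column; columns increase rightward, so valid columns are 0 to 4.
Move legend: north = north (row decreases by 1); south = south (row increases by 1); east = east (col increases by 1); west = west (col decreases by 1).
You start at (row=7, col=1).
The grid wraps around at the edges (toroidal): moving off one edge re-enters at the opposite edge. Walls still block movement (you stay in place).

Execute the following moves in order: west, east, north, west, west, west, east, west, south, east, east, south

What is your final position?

Start: (row=7, col=1)
  west (west): (row=7, col=1) -> (row=7, col=0)
  east (east): (row=7, col=0) -> (row=7, col=1)
  north (north): blocked, stay at (row=7, col=1)
  west (west): (row=7, col=1) -> (row=7, col=0)
  west (west): blocked, stay at (row=7, col=0)
  west (west): blocked, stay at (row=7, col=0)
  east (east): (row=7, col=0) -> (row=7, col=1)
  west (west): (row=7, col=1) -> (row=7, col=0)
  south (south): (row=7, col=0) -> (row=8, col=0)
  east (east): blocked, stay at (row=8, col=0)
  east (east): blocked, stay at (row=8, col=0)
  south (south): (row=8, col=0) -> (row=0, col=0)
Final: (row=0, col=0)

Answer: Final position: (row=0, col=0)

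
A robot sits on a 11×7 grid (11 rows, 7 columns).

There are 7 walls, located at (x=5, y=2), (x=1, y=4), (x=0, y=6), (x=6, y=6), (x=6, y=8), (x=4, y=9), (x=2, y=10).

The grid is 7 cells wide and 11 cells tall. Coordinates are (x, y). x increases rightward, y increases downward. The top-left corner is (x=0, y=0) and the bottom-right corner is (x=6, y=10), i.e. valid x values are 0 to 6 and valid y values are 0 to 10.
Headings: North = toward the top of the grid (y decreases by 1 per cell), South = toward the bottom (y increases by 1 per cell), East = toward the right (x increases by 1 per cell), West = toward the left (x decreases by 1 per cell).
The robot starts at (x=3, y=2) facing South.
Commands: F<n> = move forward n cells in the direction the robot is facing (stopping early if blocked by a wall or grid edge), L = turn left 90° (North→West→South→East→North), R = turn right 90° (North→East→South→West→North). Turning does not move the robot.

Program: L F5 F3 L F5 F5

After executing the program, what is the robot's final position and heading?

Answer: Final position: (x=4, y=0), facing North

Derivation:
Start: (x=3, y=2), facing South
  L: turn left, now facing East
  F5: move forward 1/5 (blocked), now at (x=4, y=2)
  F3: move forward 0/3 (blocked), now at (x=4, y=2)
  L: turn left, now facing North
  F5: move forward 2/5 (blocked), now at (x=4, y=0)
  F5: move forward 0/5 (blocked), now at (x=4, y=0)
Final: (x=4, y=0), facing North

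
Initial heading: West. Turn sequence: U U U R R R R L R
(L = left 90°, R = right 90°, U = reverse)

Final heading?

Start: West
  U (U-turn (180°)) -> East
  U (U-turn (180°)) -> West
  U (U-turn (180°)) -> East
  R (right (90° clockwise)) -> South
  R (right (90° clockwise)) -> West
  R (right (90° clockwise)) -> North
  R (right (90° clockwise)) -> East
  L (left (90° counter-clockwise)) -> North
  R (right (90° clockwise)) -> East
Final: East

Answer: Final heading: East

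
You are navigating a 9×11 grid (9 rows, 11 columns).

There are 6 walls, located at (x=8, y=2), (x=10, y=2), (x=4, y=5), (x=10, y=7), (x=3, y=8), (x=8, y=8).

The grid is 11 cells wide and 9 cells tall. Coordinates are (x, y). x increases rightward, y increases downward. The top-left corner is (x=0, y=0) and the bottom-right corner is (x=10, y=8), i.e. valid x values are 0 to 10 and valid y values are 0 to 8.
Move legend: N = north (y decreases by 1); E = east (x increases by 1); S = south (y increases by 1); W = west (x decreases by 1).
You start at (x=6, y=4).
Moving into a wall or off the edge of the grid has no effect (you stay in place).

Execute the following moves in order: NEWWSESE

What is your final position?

Start: (x=6, y=4)
  N (north): (x=6, y=4) -> (x=6, y=3)
  E (east): (x=6, y=3) -> (x=7, y=3)
  W (west): (x=7, y=3) -> (x=6, y=3)
  W (west): (x=6, y=3) -> (x=5, y=3)
  S (south): (x=5, y=3) -> (x=5, y=4)
  E (east): (x=5, y=4) -> (x=6, y=4)
  S (south): (x=6, y=4) -> (x=6, y=5)
  E (east): (x=6, y=5) -> (x=7, y=5)
Final: (x=7, y=5)

Answer: Final position: (x=7, y=5)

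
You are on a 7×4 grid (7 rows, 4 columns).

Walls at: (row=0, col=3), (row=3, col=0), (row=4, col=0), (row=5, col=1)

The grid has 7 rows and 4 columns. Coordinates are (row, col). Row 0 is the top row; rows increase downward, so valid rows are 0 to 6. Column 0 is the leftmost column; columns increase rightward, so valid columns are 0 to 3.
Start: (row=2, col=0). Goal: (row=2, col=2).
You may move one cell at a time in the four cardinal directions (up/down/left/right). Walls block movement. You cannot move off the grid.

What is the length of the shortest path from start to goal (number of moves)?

BFS from (row=2, col=0) until reaching (row=2, col=2):
  Distance 0: (row=2, col=0)
  Distance 1: (row=1, col=0), (row=2, col=1)
  Distance 2: (row=0, col=0), (row=1, col=1), (row=2, col=2), (row=3, col=1)  <- goal reached here
One shortest path (2 moves): (row=2, col=0) -> (row=2, col=1) -> (row=2, col=2)

Answer: Shortest path length: 2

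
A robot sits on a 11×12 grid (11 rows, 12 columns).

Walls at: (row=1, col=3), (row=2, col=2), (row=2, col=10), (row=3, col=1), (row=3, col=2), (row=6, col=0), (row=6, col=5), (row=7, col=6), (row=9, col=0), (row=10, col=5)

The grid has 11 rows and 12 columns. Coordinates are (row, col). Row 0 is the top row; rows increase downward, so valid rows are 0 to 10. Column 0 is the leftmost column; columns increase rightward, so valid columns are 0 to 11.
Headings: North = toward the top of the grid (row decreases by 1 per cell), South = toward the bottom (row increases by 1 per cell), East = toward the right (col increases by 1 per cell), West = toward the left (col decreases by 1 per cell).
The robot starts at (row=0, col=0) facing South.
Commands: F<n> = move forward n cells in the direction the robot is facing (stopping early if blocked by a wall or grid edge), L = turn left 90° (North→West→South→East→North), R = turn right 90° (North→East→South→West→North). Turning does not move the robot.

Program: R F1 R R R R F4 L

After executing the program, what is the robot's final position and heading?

Answer: Final position: (row=0, col=0), facing South

Derivation:
Start: (row=0, col=0), facing South
  R: turn right, now facing West
  F1: move forward 0/1 (blocked), now at (row=0, col=0)
  R: turn right, now facing North
  R: turn right, now facing East
  R: turn right, now facing South
  R: turn right, now facing West
  F4: move forward 0/4 (blocked), now at (row=0, col=0)
  L: turn left, now facing South
Final: (row=0, col=0), facing South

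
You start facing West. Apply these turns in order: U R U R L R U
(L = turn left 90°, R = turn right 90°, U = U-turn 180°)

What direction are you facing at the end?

Start: West
  U (U-turn (180°)) -> East
  R (right (90° clockwise)) -> South
  U (U-turn (180°)) -> North
  R (right (90° clockwise)) -> East
  L (left (90° counter-clockwise)) -> North
  R (right (90° clockwise)) -> East
  U (U-turn (180°)) -> West
Final: West

Answer: Final heading: West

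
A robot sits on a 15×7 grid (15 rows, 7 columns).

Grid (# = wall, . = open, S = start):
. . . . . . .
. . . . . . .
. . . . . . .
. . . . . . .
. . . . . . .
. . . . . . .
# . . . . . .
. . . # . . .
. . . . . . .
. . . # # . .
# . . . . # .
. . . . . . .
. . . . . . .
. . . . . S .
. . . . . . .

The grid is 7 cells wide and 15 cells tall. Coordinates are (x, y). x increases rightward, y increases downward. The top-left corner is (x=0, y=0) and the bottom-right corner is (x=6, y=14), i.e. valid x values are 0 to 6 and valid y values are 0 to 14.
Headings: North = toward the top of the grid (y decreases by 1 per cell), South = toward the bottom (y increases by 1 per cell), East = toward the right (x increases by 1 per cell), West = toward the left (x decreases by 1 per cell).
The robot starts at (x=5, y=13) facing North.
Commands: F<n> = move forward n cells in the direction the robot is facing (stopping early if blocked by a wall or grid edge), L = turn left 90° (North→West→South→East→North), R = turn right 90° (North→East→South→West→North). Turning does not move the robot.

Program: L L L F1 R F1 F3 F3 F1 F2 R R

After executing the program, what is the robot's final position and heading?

Answer: Final position: (x=6, y=14), facing North

Derivation:
Start: (x=5, y=13), facing North
  L: turn left, now facing West
  L: turn left, now facing South
  L: turn left, now facing East
  F1: move forward 1, now at (x=6, y=13)
  R: turn right, now facing South
  F1: move forward 1, now at (x=6, y=14)
  F3: move forward 0/3 (blocked), now at (x=6, y=14)
  F3: move forward 0/3 (blocked), now at (x=6, y=14)
  F1: move forward 0/1 (blocked), now at (x=6, y=14)
  F2: move forward 0/2 (blocked), now at (x=6, y=14)
  R: turn right, now facing West
  R: turn right, now facing North
Final: (x=6, y=14), facing North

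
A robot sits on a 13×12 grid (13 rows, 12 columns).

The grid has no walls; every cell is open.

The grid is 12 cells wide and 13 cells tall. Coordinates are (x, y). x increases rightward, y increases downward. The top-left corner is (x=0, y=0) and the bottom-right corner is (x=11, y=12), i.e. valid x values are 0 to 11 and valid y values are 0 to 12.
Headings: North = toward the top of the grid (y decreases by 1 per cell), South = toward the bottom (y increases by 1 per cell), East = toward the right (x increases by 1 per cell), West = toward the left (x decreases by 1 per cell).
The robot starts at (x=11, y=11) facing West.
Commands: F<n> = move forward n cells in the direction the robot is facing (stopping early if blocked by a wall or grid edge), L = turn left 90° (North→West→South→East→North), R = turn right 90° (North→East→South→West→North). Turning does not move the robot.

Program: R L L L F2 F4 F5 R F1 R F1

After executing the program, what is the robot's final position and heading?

Answer: Final position: (x=10, y=12), facing West

Derivation:
Start: (x=11, y=11), facing West
  R: turn right, now facing North
  L: turn left, now facing West
  L: turn left, now facing South
  L: turn left, now facing East
  F2: move forward 0/2 (blocked), now at (x=11, y=11)
  F4: move forward 0/4 (blocked), now at (x=11, y=11)
  F5: move forward 0/5 (blocked), now at (x=11, y=11)
  R: turn right, now facing South
  F1: move forward 1, now at (x=11, y=12)
  R: turn right, now facing West
  F1: move forward 1, now at (x=10, y=12)
Final: (x=10, y=12), facing West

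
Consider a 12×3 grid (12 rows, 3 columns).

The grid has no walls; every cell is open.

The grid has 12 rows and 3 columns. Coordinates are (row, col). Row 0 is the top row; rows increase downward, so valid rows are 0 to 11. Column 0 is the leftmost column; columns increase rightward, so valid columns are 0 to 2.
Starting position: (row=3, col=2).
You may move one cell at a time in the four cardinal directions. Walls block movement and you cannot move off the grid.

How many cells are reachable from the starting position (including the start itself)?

Answer: Reachable cells: 36

Derivation:
BFS flood-fill from (row=3, col=2):
  Distance 0: (row=3, col=2)
  Distance 1: (row=2, col=2), (row=3, col=1), (row=4, col=2)
  Distance 2: (row=1, col=2), (row=2, col=1), (row=3, col=0), (row=4, col=1), (row=5, col=2)
  Distance 3: (row=0, col=2), (row=1, col=1), (row=2, col=0), (row=4, col=0), (row=5, col=1), (row=6, col=2)
  Distance 4: (row=0, col=1), (row=1, col=0), (row=5, col=0), (row=6, col=1), (row=7, col=2)
  Distance 5: (row=0, col=0), (row=6, col=0), (row=7, col=1), (row=8, col=2)
  Distance 6: (row=7, col=0), (row=8, col=1), (row=9, col=2)
  Distance 7: (row=8, col=0), (row=9, col=1), (row=10, col=2)
  Distance 8: (row=9, col=0), (row=10, col=1), (row=11, col=2)
  Distance 9: (row=10, col=0), (row=11, col=1)
  Distance 10: (row=11, col=0)
Total reachable: 36 (grid has 36 open cells total)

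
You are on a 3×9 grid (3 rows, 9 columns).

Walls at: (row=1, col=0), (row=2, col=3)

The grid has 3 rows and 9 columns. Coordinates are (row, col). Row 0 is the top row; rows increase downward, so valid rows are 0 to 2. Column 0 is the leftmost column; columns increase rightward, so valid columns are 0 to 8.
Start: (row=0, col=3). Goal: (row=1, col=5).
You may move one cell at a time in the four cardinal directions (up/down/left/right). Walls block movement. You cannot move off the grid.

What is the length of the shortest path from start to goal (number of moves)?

BFS from (row=0, col=3) until reaching (row=1, col=5):
  Distance 0: (row=0, col=3)
  Distance 1: (row=0, col=2), (row=0, col=4), (row=1, col=3)
  Distance 2: (row=0, col=1), (row=0, col=5), (row=1, col=2), (row=1, col=4)
  Distance 3: (row=0, col=0), (row=0, col=6), (row=1, col=1), (row=1, col=5), (row=2, col=2), (row=2, col=4)  <- goal reached here
One shortest path (3 moves): (row=0, col=3) -> (row=0, col=4) -> (row=0, col=5) -> (row=1, col=5)

Answer: Shortest path length: 3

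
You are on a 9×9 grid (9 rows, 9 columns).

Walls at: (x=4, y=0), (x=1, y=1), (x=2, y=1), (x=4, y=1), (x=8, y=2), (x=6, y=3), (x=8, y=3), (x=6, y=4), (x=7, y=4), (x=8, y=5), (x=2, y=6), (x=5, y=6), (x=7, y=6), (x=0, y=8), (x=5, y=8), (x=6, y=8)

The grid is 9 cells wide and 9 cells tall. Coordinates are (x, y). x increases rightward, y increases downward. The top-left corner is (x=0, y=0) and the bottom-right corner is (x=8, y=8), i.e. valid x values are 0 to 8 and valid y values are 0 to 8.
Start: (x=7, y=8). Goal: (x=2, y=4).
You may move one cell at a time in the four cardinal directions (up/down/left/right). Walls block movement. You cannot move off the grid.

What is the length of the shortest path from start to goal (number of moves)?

BFS from (x=7, y=8) until reaching (x=2, y=4):
  Distance 0: (x=7, y=8)
  Distance 1: (x=7, y=7), (x=8, y=8)
  Distance 2: (x=6, y=7), (x=8, y=7)
  Distance 3: (x=6, y=6), (x=8, y=6), (x=5, y=7)
  Distance 4: (x=6, y=5), (x=4, y=7)
  Distance 5: (x=5, y=5), (x=7, y=5), (x=4, y=6), (x=3, y=7), (x=4, y=8)
  Distance 6: (x=5, y=4), (x=4, y=5), (x=3, y=6), (x=2, y=7), (x=3, y=8)
  Distance 7: (x=5, y=3), (x=4, y=4), (x=3, y=5), (x=1, y=7), (x=2, y=8)
  Distance 8: (x=5, y=2), (x=4, y=3), (x=3, y=4), (x=2, y=5), (x=1, y=6), (x=0, y=7), (x=1, y=8)
  Distance 9: (x=5, y=1), (x=4, y=2), (x=6, y=2), (x=3, y=3), (x=2, y=4), (x=1, y=5), (x=0, y=6)  <- goal reached here
One shortest path (9 moves): (x=7, y=8) -> (x=7, y=7) -> (x=6, y=7) -> (x=5, y=7) -> (x=4, y=7) -> (x=3, y=7) -> (x=3, y=6) -> (x=3, y=5) -> (x=2, y=5) -> (x=2, y=4)

Answer: Shortest path length: 9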